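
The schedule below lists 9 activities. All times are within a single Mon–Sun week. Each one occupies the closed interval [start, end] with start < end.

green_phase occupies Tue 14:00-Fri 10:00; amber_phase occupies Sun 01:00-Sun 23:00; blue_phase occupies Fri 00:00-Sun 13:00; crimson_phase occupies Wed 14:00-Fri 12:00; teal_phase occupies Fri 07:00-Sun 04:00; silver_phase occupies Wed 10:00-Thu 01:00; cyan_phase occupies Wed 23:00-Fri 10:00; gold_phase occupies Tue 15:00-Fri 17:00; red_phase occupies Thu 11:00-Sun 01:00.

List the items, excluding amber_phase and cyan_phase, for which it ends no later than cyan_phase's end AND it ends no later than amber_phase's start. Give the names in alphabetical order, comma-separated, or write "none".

Conditions: its end is no later than cyan_phase's end (X.end <= Fri 10:00) AND its end is no later than amber_phase's start (X.end <= Sun 01:00).
blue_phase: end Sun 13:00 <= Fri 10:00? ✗; end Sun 13:00 <= Sun 01:00? ✗ → no.
crimson_phase: end Fri 12:00 <= Fri 10:00? ✗; end Fri 12:00 <= Sun 01:00? ✓ → no.
gold_phase: end Fri 17:00 <= Fri 10:00? ✗; end Fri 17:00 <= Sun 01:00? ✓ → no.
green_phase: end Fri 10:00 <= Fri 10:00? ✓; end Fri 10:00 <= Sun 01:00? ✓ → yes.
red_phase: end Sun 01:00 <= Fri 10:00? ✗; end Sun 01:00 <= Sun 01:00? ✓ → no.
silver_phase: end Thu 01:00 <= Fri 10:00? ✓; end Thu 01:00 <= Sun 01:00? ✓ → yes.
teal_phase: end Sun 04:00 <= Fri 10:00? ✗; end Sun 04:00 <= Sun 01:00? ✗ → no.
Result: green_phase, silver_phase.

green_phase, silver_phase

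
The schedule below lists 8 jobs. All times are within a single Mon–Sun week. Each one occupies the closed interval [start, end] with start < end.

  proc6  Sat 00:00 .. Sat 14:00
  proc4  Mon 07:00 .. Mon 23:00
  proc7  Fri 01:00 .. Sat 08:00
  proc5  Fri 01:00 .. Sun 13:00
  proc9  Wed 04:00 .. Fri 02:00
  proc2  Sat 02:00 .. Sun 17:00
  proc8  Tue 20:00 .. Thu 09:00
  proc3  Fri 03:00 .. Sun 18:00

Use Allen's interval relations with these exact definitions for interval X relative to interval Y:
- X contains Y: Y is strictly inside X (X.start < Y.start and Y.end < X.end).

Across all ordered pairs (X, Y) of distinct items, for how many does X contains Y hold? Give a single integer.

3

Checking all 56 ordered pairs for relation 'contains'; matching pairs in alphabetical order:
(proc3, proc2): proc3 contains proc2 ✓
(proc3, proc6): proc3 contains proc6 ✓
(proc5, proc6): proc5 contains proc6 ✓
Count: 3.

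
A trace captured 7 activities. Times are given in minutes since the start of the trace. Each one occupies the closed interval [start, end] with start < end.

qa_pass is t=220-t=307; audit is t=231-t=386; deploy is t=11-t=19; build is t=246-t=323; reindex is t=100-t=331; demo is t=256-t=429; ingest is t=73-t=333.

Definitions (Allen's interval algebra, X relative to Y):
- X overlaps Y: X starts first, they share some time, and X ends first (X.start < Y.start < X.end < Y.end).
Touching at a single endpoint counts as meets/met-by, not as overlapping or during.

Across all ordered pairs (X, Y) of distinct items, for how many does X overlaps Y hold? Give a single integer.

Checking all 42 ordered pairs for relation 'overlaps'; matching pairs in alphabetical order:
(audit, demo): audit overlaps demo ✓
(build, demo): build overlaps demo ✓
(ingest, audit): ingest overlaps audit ✓
(ingest, demo): ingest overlaps demo ✓
(qa_pass, audit): qa_pass overlaps audit ✓
(qa_pass, build): qa_pass overlaps build ✓
(qa_pass, demo): qa_pass overlaps demo ✓
(reindex, audit): reindex overlaps audit ✓
(reindex, demo): reindex overlaps demo ✓
Count: 9.

9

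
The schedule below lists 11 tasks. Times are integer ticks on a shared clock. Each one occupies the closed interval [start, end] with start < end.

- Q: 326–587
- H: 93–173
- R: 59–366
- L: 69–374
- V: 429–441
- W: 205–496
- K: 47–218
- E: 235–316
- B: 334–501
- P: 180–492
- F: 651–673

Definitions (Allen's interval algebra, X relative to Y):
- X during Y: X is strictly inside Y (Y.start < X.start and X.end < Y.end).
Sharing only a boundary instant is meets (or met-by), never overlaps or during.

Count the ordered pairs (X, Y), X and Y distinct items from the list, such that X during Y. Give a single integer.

Checking all 110 ordered pairs for relation 'during'; matching pairs in alphabetical order:
(B, Q): B during Q ✓
(E, L): E during L ✓
(E, P): E during P ✓
(E, R): E during R ✓
(E, W): E during W ✓
(H, K): H during K ✓
(H, L): H during L ✓
(H, R): H during R ✓
(V, B): V during B ✓
(V, P): V during P ✓
(V, Q): V during Q ✓
(V, W): V during W ✓
Count: 12.

12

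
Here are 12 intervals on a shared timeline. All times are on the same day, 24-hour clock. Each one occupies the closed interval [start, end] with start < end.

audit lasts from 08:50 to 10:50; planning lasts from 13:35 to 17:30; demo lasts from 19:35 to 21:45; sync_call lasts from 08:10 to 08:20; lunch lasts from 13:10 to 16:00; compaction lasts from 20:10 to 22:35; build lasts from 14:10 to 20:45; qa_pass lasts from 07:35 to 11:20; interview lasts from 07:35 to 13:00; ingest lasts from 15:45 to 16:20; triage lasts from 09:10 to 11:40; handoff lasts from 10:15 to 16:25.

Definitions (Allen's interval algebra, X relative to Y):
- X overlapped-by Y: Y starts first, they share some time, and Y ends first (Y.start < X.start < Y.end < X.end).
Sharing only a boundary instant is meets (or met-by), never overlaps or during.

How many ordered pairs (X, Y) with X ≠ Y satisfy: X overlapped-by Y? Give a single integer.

Checking all 132 ordered pairs for relation 'overlapped-by'; matching pairs in alphabetical order:
(build, handoff): build overlapped-by handoff ✓
(build, lunch): build overlapped-by lunch ✓
(build, planning): build overlapped-by planning ✓
(compaction, build): compaction overlapped-by build ✓
(compaction, demo): compaction overlapped-by demo ✓
(demo, build): demo overlapped-by build ✓
(handoff, audit): handoff overlapped-by audit ✓
(handoff, interview): handoff overlapped-by interview ✓
(handoff, qa_pass): handoff overlapped-by qa_pass ✓
(handoff, triage): handoff overlapped-by triage ✓
(ingest, lunch): ingest overlapped-by lunch ✓
(planning, handoff): planning overlapped-by handoff ✓
(planning, lunch): planning overlapped-by lunch ✓
(triage, audit): triage overlapped-by audit ✓
(triage, qa_pass): triage overlapped-by qa_pass ✓
Count: 15.

15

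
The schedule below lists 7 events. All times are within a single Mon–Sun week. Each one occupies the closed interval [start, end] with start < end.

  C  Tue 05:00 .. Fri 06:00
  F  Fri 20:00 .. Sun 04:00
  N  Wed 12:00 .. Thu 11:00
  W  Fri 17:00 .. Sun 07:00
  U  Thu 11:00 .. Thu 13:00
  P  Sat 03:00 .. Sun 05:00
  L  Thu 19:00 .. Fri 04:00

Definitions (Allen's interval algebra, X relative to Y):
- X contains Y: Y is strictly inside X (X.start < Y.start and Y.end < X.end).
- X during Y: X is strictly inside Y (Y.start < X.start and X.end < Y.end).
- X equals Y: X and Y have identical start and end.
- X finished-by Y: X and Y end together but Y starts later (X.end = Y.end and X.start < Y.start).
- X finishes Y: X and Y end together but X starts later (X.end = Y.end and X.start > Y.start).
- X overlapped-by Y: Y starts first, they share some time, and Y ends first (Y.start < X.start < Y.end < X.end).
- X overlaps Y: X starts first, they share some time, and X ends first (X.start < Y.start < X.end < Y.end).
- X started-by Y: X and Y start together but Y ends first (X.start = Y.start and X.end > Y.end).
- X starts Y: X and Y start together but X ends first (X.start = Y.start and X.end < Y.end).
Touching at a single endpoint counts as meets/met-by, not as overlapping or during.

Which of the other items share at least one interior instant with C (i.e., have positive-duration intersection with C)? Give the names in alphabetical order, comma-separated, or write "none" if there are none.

Target C = [Tue 05:00, Fri 06:00].
F [Fri 20:00, Sun 04:00] → after → no.
L [Thu 19:00, Fri 04:00] → during → yes.
N [Wed 12:00, Thu 11:00] → during → yes.
P [Sat 03:00, Sun 05:00] → after → no.
U [Thu 11:00, Thu 13:00] → during → yes.
W [Fri 17:00, Sun 07:00] → after → no.
Result: L, N, U.

L, N, U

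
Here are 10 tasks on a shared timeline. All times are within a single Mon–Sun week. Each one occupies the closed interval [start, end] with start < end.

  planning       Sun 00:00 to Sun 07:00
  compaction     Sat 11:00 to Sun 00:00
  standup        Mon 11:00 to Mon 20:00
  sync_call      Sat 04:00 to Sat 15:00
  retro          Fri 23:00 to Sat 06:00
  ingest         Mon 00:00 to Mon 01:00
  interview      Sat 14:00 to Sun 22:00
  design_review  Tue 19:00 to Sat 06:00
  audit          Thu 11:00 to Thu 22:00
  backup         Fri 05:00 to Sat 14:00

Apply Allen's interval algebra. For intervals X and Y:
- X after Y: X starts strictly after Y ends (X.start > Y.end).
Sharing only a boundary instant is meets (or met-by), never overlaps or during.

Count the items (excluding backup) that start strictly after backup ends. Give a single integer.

1

Target backup = [Fri 05:00, Sat 14:00].
audit [Thu 11:00, Thu 22:00] → before → no.
compaction [Sat 11:00, Sun 00:00] → overlapped-by → no.
design_review [Tue 19:00, Sat 06:00] → overlaps → no.
ingest [Mon 00:00, Mon 01:00] → before → no.
interview [Sat 14:00, Sun 22:00] → met-by → no.
planning [Sun 00:00, Sun 07:00] → after → counts.
retro [Fri 23:00, Sat 06:00] → during → no.
standup [Mon 11:00, Mon 20:00] → before → no.
sync_call [Sat 04:00, Sat 15:00] → overlapped-by → no.
Total: 1.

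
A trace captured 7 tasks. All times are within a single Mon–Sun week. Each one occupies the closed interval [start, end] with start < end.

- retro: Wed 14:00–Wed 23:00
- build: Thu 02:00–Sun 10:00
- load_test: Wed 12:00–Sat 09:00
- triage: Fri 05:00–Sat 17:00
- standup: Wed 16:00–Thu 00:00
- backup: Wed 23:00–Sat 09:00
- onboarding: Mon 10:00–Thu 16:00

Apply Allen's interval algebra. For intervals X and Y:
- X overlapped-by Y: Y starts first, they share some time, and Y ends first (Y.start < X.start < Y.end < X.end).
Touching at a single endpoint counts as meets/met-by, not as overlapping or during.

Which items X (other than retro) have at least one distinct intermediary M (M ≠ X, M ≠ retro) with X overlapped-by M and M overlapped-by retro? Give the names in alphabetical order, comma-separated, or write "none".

backup

Target retro = [Wed 14:00, Wed 23:00].
Intermediaries M with M overlapped-by retro: standup.
Via standup — items with X overlapped-by standup: backup.
Union: backup.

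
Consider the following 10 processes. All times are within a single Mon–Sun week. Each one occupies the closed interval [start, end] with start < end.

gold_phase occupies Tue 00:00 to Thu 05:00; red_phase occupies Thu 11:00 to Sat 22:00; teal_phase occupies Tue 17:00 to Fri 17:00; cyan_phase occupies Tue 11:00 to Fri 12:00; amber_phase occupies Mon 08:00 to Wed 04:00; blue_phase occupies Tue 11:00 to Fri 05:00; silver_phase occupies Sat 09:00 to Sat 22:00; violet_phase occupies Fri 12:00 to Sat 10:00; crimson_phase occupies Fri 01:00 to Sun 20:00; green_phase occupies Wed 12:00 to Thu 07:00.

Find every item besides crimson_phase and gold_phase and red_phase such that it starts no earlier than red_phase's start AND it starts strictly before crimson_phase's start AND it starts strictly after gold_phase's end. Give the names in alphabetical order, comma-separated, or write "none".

Conditions: its start is no earlier than red_phase's start (X.start >= Thu 11:00) AND its start is strictly before crimson_phase's start (X.start < Fri 01:00) AND its start is strictly after gold_phase's end (X.start > Thu 05:00).
amber_phase: start Mon 08:00 >= Thu 11:00? ✗; start Mon 08:00 < Fri 01:00? ✓; start Mon 08:00 > Thu 05:00? ✗ → no.
blue_phase: start Tue 11:00 >= Thu 11:00? ✗; start Tue 11:00 < Fri 01:00? ✓; start Tue 11:00 > Thu 05:00? ✗ → no.
cyan_phase: start Tue 11:00 >= Thu 11:00? ✗; start Tue 11:00 < Fri 01:00? ✓; start Tue 11:00 > Thu 05:00? ✗ → no.
green_phase: start Wed 12:00 >= Thu 11:00? ✗; start Wed 12:00 < Fri 01:00? ✓; start Wed 12:00 > Thu 05:00? ✗ → no.
silver_phase: start Sat 09:00 >= Thu 11:00? ✓; start Sat 09:00 < Fri 01:00? ✗; start Sat 09:00 > Thu 05:00? ✓ → no.
teal_phase: start Tue 17:00 >= Thu 11:00? ✗; start Tue 17:00 < Fri 01:00? ✓; start Tue 17:00 > Thu 05:00? ✗ → no.
violet_phase: start Fri 12:00 >= Thu 11:00? ✓; start Fri 12:00 < Fri 01:00? ✗; start Fri 12:00 > Thu 05:00? ✓ → no.
Result: none.

none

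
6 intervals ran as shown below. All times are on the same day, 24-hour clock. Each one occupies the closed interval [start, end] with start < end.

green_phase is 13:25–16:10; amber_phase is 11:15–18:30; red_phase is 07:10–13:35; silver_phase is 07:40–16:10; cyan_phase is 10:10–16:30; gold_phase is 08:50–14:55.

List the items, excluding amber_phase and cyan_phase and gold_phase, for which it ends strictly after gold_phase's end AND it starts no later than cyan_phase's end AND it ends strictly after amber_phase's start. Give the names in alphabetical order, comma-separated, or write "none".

Conditions: its end is strictly after gold_phase's end (X.end > 14:55) AND its start is no later than cyan_phase's end (X.start <= 16:30) AND its end is strictly after amber_phase's start (X.end > 11:15).
green_phase: end 16:10 > 14:55? ✓; start 13:25 <= 16:30? ✓; end 16:10 > 11:15? ✓ → yes.
red_phase: end 13:35 > 14:55? ✗; start 07:10 <= 16:30? ✓; end 13:35 > 11:15? ✓ → no.
silver_phase: end 16:10 > 14:55? ✓; start 07:40 <= 16:30? ✓; end 16:10 > 11:15? ✓ → yes.
Result: green_phase, silver_phase.

green_phase, silver_phase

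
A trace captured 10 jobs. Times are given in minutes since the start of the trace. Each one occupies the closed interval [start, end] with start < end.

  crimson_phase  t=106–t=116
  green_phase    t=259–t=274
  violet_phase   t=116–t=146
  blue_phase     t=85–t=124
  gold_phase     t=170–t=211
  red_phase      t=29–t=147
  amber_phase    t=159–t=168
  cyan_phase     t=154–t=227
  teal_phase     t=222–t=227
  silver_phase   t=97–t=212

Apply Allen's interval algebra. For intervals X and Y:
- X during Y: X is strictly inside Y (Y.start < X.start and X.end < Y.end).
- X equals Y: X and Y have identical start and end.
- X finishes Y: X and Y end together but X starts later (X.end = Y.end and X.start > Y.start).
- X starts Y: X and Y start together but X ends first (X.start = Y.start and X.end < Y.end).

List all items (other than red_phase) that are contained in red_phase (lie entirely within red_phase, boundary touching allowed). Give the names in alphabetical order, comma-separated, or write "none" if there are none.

blue_phase, crimson_phase, violet_phase

Target red_phase = [t=29, t=147].
amber_phase [t=159, t=168] → after → no.
blue_phase [t=85, t=124] → during → yes.
crimson_phase [t=106, t=116] → during → yes.
cyan_phase [t=154, t=227] → after → no.
gold_phase [t=170, t=211] → after → no.
green_phase [t=259, t=274] → after → no.
silver_phase [t=97, t=212] → overlapped-by → no.
teal_phase [t=222, t=227] → after → no.
violet_phase [t=116, t=146] → during → yes.
Result: blue_phase, crimson_phase, violet_phase.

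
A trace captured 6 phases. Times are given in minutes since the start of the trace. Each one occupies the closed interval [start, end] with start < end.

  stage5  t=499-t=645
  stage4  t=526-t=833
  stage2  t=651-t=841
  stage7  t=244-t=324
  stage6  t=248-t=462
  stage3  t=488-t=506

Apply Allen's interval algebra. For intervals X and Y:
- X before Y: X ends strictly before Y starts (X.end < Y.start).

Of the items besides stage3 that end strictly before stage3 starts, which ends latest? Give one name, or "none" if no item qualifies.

stage6

Target stage3 = [t=488, t=506].
stage2 [t=651, t=841] → after → excluded.
stage4 [t=526, t=833] → after → excluded.
stage5 [t=499, t=645] → overlapped-by → excluded.
stage6 [t=248, t=462] → before → candidate.
stage7 [t=244, t=324] → before → candidate.
Among candidates, latest end is t=462 → stage6.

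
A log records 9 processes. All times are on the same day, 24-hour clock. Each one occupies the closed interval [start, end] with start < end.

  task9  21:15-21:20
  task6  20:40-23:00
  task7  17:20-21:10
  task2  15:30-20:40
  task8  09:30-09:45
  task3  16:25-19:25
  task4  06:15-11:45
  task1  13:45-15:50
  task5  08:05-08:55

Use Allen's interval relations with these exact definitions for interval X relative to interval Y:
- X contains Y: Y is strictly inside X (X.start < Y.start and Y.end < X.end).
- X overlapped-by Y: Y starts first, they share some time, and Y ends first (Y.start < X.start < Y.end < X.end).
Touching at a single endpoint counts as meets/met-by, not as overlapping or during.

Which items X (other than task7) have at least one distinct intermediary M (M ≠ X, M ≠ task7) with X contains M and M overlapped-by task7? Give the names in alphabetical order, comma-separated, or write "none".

none

Target task7 = [17:20, 21:10].
Intermediaries M with M overlapped-by task7: task6.
Via task6 — items with X contains task6: none.
Union: none.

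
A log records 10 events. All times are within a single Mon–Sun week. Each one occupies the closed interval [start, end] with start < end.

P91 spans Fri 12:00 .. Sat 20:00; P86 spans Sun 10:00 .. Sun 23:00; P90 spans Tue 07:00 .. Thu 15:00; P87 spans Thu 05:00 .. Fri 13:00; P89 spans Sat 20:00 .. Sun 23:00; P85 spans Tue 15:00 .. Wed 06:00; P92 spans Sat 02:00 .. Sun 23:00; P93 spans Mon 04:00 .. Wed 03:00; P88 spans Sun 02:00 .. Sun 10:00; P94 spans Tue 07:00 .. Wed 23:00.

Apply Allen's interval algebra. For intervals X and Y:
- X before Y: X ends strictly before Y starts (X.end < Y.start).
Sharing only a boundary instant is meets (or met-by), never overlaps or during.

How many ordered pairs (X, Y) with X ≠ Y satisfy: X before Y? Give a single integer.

Checking all 90 ordered pairs for relation 'before'; matching pairs in alphabetical order:
(P85, P86): P85 before P86 ✓
(P85, P87): P85 before P87 ✓
(P85, P88): P85 before P88 ✓
(P85, P89): P85 before P89 ✓
(P85, P91): P85 before P91 ✓
(P85, P92): P85 before P92 ✓
(P87, P86): P87 before P86 ✓
(P87, P88): P87 before P88 ✓
(P87, P89): P87 before P89 ✓
(P87, P92): P87 before P92 ✓
(P90, P86): P90 before P86 ✓
(P90, P88): P90 before P88 ✓
(P90, P89): P90 before P89 ✓
(P90, P91): P90 before P91 ✓
(P90, P92): P90 before P92 ✓
(P91, P86): P91 before P86 ✓
(P91, P88): P91 before P88 ✓
(P93, P86): P93 before P86 ✓
(P93, P87): P93 before P87 ✓
(P93, P88): P93 before P88 ✓
(P93, P89): P93 before P89 ✓
(P93, P91): P93 before P91 ✓
(P93, P92): P93 before P92 ✓
(P94, P86): P94 before P86 ✓
... plus 5 further pairs not listed.
Count: 29.

29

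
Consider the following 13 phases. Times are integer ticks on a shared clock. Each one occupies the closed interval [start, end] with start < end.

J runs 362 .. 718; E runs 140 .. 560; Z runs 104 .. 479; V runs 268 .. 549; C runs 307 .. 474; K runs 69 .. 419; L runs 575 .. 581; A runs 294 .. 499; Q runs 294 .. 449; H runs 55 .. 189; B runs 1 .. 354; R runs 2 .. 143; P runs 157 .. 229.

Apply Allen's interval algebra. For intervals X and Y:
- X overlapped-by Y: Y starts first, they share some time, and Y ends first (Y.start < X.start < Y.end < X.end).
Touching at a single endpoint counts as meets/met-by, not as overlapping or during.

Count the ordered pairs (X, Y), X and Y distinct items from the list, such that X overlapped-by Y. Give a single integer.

32

Checking all 156 ordered pairs for relation 'overlapped-by'; matching pairs in alphabetical order:
(A, B): A overlapped-by B ✓
(A, K): A overlapped-by K ✓
(A, Z): A overlapped-by Z ✓
(C, B): C overlapped-by B ✓
(C, K): C overlapped-by K ✓
(C, Q): C overlapped-by Q ✓
(E, B): E overlapped-by B ✓
(E, H): E overlapped-by H ✓
(E, K): E overlapped-by K ✓
(E, R): E overlapped-by R ✓
(E, Z): E overlapped-by Z ✓
(H, R): H overlapped-by R ✓
(J, A): J overlapped-by A ✓
(J, C): J overlapped-by C ✓
(J, E): J overlapped-by E ✓
(J, K): J overlapped-by K ✓
(J, Q): J overlapped-by Q ✓
(J, V): J overlapped-by V ✓
(J, Z): J overlapped-by Z ✓
(K, B): K overlapped-by B ✓
(K, H): K overlapped-by H ✓
(K, R): K overlapped-by R ✓
(P, H): P overlapped-by H ✓
(Q, B): Q overlapped-by B ✓
... plus 8 further pairs not listed.
Count: 32.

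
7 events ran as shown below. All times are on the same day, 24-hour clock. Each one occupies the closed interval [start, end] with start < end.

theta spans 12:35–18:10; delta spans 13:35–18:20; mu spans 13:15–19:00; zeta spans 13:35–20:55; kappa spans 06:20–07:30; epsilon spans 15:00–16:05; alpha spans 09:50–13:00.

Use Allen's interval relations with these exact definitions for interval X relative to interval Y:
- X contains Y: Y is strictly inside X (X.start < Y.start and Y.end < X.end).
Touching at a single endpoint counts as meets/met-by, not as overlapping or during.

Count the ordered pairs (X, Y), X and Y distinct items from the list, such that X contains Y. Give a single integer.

5

Checking all 42 ordered pairs for relation 'contains'; matching pairs in alphabetical order:
(delta, epsilon): delta contains epsilon ✓
(mu, delta): mu contains delta ✓
(mu, epsilon): mu contains epsilon ✓
(theta, epsilon): theta contains epsilon ✓
(zeta, epsilon): zeta contains epsilon ✓
Count: 5.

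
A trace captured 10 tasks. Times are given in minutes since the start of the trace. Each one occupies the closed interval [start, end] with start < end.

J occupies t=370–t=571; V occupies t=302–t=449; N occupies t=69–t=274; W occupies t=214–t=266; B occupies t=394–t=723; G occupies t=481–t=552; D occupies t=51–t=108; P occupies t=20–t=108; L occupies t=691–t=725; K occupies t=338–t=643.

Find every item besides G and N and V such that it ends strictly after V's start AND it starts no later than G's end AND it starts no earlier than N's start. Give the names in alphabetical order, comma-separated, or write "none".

B, J, K

Conditions: its end is strictly after V's start (X.end > t=302) AND its start is no later than G's end (X.start <= t=552) AND its start is no earlier than N's start (X.start >= t=69).
B: end t=723 > t=302? ✓; start t=394 <= t=552? ✓; start t=394 >= t=69? ✓ → yes.
D: end t=108 > t=302? ✗; start t=51 <= t=552? ✓; start t=51 >= t=69? ✗ → no.
J: end t=571 > t=302? ✓; start t=370 <= t=552? ✓; start t=370 >= t=69? ✓ → yes.
K: end t=643 > t=302? ✓; start t=338 <= t=552? ✓; start t=338 >= t=69? ✓ → yes.
L: end t=725 > t=302? ✓; start t=691 <= t=552? ✗; start t=691 >= t=69? ✓ → no.
P: end t=108 > t=302? ✗; start t=20 <= t=552? ✓; start t=20 >= t=69? ✗ → no.
W: end t=266 > t=302? ✗; start t=214 <= t=552? ✓; start t=214 >= t=69? ✓ → no.
Result: B, J, K.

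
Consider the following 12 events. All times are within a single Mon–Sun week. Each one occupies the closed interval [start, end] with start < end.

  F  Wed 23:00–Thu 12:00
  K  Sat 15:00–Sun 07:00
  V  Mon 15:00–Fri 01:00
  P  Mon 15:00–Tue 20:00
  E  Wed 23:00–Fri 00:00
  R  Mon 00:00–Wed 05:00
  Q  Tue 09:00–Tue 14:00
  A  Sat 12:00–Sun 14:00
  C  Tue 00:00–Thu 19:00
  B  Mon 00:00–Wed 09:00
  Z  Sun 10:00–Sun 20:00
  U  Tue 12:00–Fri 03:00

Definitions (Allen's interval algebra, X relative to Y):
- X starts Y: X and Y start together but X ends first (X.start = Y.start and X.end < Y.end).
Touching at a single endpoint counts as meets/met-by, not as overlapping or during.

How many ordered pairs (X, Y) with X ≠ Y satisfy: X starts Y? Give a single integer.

Checking all 132 ordered pairs for relation 'starts'; matching pairs in alphabetical order:
(F, E): F starts E ✓
(P, V): P starts V ✓
(R, B): R starts B ✓
Count: 3.

3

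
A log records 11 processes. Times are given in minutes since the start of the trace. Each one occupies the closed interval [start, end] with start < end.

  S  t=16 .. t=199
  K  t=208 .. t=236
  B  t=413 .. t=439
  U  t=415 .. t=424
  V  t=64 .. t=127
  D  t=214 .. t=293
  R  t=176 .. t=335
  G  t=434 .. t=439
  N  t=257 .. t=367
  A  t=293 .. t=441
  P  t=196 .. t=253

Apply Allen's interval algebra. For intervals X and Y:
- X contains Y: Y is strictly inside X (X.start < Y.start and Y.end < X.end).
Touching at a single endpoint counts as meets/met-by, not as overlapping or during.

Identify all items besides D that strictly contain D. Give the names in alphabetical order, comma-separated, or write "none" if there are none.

Target D = [t=214, t=293].
A [t=293, t=441] → met-by → no.
B [t=413, t=439] → after → no.
G [t=434, t=439] → after → no.
K [t=208, t=236] → overlaps → no.
N [t=257, t=367] → overlapped-by → no.
P [t=196, t=253] → overlaps → no.
R [t=176, t=335] → contains → yes.
S [t=16, t=199] → before → no.
U [t=415, t=424] → after → no.
V [t=64, t=127] → before → no.
Result: R.

R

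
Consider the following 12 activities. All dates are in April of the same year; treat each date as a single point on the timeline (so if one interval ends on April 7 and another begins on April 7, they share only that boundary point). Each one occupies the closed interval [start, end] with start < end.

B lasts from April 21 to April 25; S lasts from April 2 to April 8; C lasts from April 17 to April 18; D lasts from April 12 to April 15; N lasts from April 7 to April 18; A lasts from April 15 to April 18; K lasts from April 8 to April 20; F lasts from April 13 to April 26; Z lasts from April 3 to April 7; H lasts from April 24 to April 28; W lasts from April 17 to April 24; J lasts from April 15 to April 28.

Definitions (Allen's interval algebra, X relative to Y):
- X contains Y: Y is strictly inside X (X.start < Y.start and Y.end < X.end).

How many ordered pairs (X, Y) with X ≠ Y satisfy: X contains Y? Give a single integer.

12

Checking all 132 ordered pairs for relation 'contains'; matching pairs in alphabetical order:
(F, A): F contains A ✓
(F, B): F contains B ✓
(F, C): F contains C ✓
(F, W): F contains W ✓
(J, B): J contains B ✓
(J, C): J contains C ✓
(J, W): J contains W ✓
(K, A): K contains A ✓
(K, C): K contains C ✓
(K, D): K contains D ✓
(N, D): N contains D ✓
(S, Z): S contains Z ✓
Count: 12.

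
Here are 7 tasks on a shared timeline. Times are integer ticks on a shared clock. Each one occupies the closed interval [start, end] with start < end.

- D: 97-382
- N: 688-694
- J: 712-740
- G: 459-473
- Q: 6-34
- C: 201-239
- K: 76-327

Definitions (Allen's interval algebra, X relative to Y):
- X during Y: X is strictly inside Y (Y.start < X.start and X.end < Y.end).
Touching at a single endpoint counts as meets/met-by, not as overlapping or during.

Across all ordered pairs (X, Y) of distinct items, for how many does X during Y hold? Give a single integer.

Checking all 42 ordered pairs for relation 'during'; matching pairs in alphabetical order:
(C, D): C during D ✓
(C, K): C during K ✓
Count: 2.

2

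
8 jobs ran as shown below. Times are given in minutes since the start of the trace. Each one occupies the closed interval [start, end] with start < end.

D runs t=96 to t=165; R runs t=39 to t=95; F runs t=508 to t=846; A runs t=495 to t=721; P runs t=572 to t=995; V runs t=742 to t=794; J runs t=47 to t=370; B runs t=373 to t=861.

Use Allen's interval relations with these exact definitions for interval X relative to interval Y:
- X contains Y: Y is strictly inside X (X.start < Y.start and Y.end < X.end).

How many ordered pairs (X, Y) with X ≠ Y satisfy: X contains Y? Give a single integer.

Checking all 56 ordered pairs for relation 'contains'; matching pairs in alphabetical order:
(B, A): B contains A ✓
(B, F): B contains F ✓
(B, V): B contains V ✓
(F, V): F contains V ✓
(J, D): J contains D ✓
(P, V): P contains V ✓
Count: 6.

6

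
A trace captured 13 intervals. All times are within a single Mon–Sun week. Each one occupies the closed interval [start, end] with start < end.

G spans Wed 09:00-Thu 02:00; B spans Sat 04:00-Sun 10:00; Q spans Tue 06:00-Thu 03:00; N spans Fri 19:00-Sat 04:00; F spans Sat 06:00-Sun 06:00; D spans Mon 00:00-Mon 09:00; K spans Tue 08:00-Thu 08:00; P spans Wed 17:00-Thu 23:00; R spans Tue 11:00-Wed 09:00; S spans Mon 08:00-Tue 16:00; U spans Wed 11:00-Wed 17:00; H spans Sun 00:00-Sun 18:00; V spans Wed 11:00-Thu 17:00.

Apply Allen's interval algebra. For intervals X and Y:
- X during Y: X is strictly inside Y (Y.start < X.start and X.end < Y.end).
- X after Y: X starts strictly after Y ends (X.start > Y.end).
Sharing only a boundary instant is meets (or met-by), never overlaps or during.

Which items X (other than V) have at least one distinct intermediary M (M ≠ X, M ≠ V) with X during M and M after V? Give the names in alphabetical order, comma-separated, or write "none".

Target V = [Wed 11:00, Thu 17:00].
Intermediaries M with M after V: B, F, H, N.
Via B — items with X during B: F.
Via F — items with X during F: none.
Via H — items with X during H: none.
Via N — items with X during N: none.
Union: F.

F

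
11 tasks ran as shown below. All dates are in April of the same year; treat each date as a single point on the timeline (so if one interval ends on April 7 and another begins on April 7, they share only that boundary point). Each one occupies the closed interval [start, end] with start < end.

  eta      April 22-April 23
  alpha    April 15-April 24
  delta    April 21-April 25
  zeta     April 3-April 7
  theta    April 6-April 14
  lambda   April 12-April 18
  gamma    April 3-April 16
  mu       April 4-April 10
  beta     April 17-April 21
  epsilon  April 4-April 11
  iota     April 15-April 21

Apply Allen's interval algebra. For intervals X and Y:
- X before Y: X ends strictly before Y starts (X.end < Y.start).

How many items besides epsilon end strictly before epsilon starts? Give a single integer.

0

Target epsilon = [April 4, April 11].
alpha [April 15, April 24] → after → no.
beta [April 17, April 21] → after → no.
delta [April 21, April 25] → after → no.
eta [April 22, April 23] → after → no.
gamma [April 3, April 16] → contains → no.
iota [April 15, April 21] → after → no.
lambda [April 12, April 18] → after → no.
mu [April 4, April 10] → starts → no.
theta [April 6, April 14] → overlapped-by → no.
zeta [April 3, April 7] → overlaps → no.
Total: 0.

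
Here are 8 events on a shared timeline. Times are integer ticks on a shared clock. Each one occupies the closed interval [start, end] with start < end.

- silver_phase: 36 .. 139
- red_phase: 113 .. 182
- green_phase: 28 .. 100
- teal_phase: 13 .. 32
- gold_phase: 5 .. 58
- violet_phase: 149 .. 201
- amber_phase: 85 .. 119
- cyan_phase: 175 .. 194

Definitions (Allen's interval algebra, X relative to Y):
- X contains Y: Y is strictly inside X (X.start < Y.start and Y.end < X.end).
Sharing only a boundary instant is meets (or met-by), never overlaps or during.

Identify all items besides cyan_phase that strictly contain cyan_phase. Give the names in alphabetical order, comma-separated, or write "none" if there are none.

Target cyan_phase = [175, 194].
amber_phase [85, 119] → before → no.
gold_phase [5, 58] → before → no.
green_phase [28, 100] → before → no.
red_phase [113, 182] → overlaps → no.
silver_phase [36, 139] → before → no.
teal_phase [13, 32] → before → no.
violet_phase [149, 201] → contains → yes.
Result: violet_phase.

violet_phase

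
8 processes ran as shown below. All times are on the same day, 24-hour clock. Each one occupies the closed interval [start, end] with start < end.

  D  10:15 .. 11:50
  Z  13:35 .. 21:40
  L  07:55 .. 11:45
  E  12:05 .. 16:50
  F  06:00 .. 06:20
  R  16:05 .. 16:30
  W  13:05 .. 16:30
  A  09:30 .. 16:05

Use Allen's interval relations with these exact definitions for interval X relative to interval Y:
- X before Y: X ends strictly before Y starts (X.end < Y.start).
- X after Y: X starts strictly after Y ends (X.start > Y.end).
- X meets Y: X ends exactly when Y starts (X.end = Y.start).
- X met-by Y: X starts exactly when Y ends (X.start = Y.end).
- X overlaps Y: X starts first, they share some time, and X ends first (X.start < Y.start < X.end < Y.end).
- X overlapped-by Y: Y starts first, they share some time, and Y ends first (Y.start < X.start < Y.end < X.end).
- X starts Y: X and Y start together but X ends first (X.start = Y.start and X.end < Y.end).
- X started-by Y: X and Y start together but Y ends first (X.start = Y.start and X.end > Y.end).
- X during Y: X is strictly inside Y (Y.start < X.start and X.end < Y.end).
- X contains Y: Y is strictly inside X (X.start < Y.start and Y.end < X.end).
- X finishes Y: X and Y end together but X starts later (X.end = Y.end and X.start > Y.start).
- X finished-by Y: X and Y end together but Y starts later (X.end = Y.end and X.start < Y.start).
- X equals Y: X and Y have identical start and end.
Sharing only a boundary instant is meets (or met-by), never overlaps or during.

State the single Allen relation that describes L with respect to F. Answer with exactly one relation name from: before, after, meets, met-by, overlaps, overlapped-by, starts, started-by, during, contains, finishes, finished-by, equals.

L = [07:55, 11:45]; F = [06:00, 06:20].
Compare endpoints: L.start > F.start, L.start > F.end, L.end > F.start, L.end > F.end.
That pattern is 'after'.

after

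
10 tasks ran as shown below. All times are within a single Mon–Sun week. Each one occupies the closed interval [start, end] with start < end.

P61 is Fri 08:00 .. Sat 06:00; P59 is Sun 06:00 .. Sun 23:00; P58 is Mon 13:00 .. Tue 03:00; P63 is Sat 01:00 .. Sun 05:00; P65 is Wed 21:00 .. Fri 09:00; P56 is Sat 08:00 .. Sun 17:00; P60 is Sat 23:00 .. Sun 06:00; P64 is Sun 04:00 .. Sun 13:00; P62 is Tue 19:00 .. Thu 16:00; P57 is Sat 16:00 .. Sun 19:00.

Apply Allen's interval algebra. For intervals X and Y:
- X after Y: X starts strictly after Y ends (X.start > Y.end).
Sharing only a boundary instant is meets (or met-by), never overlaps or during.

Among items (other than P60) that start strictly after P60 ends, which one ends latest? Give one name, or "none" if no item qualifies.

Target P60 = [Sat 23:00, Sun 06:00].
P56 [Sat 08:00, Sun 17:00] → contains → excluded.
P57 [Sat 16:00, Sun 19:00] → contains → excluded.
P58 [Mon 13:00, Tue 03:00] → before → excluded.
P59 [Sun 06:00, Sun 23:00] → met-by → excluded.
P61 [Fri 08:00, Sat 06:00] → before → excluded.
P62 [Tue 19:00, Thu 16:00] → before → excluded.
P63 [Sat 01:00, Sun 05:00] → overlaps → excluded.
P64 [Sun 04:00, Sun 13:00] → overlapped-by → excluded.
P65 [Wed 21:00, Fri 09:00] → before → excluded.
No candidates → none.

none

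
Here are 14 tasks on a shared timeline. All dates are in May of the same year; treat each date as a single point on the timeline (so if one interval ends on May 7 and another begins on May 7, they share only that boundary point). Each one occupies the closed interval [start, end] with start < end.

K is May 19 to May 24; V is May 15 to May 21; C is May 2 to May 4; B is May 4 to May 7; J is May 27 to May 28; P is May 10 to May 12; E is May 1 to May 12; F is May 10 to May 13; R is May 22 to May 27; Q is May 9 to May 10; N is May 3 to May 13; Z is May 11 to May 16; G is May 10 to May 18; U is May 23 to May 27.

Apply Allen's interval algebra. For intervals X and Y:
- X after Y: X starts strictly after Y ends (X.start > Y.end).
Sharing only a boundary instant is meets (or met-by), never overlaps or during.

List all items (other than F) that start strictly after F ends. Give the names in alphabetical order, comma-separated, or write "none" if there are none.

Target F = [May 10, May 13].
B [May 4, May 7] → before → no.
C [May 2, May 4] → before → no.
E [May 1, May 12] → overlaps → no.
G [May 10, May 18] → started-by → no.
J [May 27, May 28] → after → yes.
K [May 19, May 24] → after → yes.
N [May 3, May 13] → finished-by → no.
P [May 10, May 12] → starts → no.
Q [May 9, May 10] → meets → no.
R [May 22, May 27] → after → yes.
U [May 23, May 27] → after → yes.
V [May 15, May 21] → after → yes.
Z [May 11, May 16] → overlapped-by → no.
Result: J, K, R, U, V.

J, K, R, U, V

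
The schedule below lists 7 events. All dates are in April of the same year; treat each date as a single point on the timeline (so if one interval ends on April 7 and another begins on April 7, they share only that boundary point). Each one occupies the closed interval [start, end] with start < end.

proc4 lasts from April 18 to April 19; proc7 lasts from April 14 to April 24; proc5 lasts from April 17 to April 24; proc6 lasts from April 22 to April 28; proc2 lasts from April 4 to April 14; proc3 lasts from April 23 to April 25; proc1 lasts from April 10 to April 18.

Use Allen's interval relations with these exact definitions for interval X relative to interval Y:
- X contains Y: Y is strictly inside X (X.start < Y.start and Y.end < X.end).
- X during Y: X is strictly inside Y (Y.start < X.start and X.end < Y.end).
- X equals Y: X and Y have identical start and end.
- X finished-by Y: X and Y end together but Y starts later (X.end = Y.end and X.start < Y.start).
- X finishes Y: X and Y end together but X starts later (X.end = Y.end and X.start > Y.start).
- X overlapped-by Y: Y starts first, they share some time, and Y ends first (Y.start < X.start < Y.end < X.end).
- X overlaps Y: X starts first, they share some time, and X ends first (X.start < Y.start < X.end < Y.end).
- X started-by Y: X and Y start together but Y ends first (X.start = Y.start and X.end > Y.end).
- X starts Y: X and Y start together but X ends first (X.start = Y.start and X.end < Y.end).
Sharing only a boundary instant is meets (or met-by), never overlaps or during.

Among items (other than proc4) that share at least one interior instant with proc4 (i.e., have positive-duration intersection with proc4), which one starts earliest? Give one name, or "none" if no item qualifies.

proc7

Target proc4 = [April 18, April 19].
proc1 [April 10, April 18] → meets → excluded.
proc2 [April 4, April 14] → before → excluded.
proc3 [April 23, April 25] → after → excluded.
proc5 [April 17, April 24] → contains → candidate.
proc6 [April 22, April 28] → after → excluded.
proc7 [April 14, April 24] → contains → candidate.
Among candidates, earliest start is April 14 → proc7.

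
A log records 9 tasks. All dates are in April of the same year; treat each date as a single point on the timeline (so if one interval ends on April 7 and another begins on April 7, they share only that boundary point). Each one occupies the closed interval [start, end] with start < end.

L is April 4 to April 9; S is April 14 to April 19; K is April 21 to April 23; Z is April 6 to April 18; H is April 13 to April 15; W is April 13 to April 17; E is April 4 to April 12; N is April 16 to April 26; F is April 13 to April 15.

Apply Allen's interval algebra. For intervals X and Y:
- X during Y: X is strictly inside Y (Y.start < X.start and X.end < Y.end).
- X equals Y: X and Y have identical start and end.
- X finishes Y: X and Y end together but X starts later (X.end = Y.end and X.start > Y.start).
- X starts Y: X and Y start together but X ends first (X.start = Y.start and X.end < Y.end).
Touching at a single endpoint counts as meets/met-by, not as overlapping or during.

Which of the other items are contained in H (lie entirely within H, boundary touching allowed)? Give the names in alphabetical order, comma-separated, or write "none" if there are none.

F

Target H = [April 13, April 15].
E [April 4, April 12] → before → no.
F [April 13, April 15] → equals → yes.
K [April 21, April 23] → after → no.
L [April 4, April 9] → before → no.
N [April 16, April 26] → after → no.
S [April 14, April 19] → overlapped-by → no.
W [April 13, April 17] → started-by → no.
Z [April 6, April 18] → contains → no.
Result: F.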